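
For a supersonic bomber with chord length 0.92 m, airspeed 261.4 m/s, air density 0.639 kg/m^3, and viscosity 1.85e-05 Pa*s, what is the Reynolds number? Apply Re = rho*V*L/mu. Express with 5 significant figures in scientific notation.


Step 1: Numerator = rho * V * L = 0.639 * 261.4 * 0.92 = 153.671832
Step 2: Re = 153.671832 / 1.85e-05
Step 3: Re = 8.3066e+06

8.3066e+06


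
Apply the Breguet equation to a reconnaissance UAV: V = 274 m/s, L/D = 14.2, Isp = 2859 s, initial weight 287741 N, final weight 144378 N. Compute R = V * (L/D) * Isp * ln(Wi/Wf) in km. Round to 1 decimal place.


Step 1: Coefficient = V * (L/D) * Isp = 274 * 14.2 * 2859 = 11123797.2 m
Step 2: Wi/Wf = 287741 / 144378 = 1.99297
Step 3: ln(1.99297) = 0.689626
Step 4: R = 11123797.2 * 0.689626 = 7671258.8 m = 7671.3 km

7671.3


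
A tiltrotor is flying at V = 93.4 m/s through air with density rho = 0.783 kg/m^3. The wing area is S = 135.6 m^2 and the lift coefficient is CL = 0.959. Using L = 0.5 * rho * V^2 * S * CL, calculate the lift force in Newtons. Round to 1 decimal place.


Step 1: Calculate dynamic pressure q = 0.5 * 0.783 * 93.4^2 = 0.5 * 0.783 * 8723.56 = 3415.2737 Pa
Step 2: Multiply by wing area and lift coefficient: L = 3415.2737 * 135.6 * 0.959
Step 3: L = 463111.1191 * 0.959 = 444123.6 N

444123.6


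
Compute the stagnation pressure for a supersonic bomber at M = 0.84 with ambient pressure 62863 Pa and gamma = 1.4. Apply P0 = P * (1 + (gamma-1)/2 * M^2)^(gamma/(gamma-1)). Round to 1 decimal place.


Step 1: (gamma-1)/2 * M^2 = 0.2 * 0.7056 = 0.14112
Step 2: 1 + 0.14112 = 1.14112
Step 3: Exponent gamma/(gamma-1) = 3.5
Step 4: P0 = 62863 * 1.14112^3.5 = 99782.6 Pa

99782.6


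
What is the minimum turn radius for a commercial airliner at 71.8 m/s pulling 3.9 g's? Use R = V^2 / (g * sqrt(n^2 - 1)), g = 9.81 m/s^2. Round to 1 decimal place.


Step 1: V^2 = 71.8^2 = 5155.24
Step 2: n^2 - 1 = 3.9^2 - 1 = 14.21
Step 3: sqrt(14.21) = 3.769615
Step 4: R = 5155.24 / (9.81 * 3.769615) = 139.4 m

139.4


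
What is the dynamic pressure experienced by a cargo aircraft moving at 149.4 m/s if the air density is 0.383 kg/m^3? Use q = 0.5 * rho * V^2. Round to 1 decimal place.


Step 1: V^2 = 149.4^2 = 22320.36
Step 2: q = 0.5 * 0.383 * 22320.36
Step 3: q = 4274.3 Pa

4274.3


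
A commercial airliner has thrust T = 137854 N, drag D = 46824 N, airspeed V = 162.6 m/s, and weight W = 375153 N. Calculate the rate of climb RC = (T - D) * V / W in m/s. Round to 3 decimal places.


Step 1: Excess thrust = T - D = 137854 - 46824 = 91030 N
Step 2: Excess power = 91030 * 162.6 = 14801478.0 W
Step 3: RC = 14801478.0 / 375153 = 39.455 m/s

39.455


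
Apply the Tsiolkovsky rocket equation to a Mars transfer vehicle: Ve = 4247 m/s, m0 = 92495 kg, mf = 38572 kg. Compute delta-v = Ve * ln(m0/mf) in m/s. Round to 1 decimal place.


Step 1: Mass ratio m0/mf = 92495 / 38572 = 2.397983
Step 2: ln(2.397983) = 0.874628
Step 3: delta-v = 4247 * 0.874628 = 3714.5 m/s

3714.5


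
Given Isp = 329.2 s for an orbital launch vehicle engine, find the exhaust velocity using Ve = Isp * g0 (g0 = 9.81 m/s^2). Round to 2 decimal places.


Step 1: Ve = Isp * g0 = 329.2 * 9.81
Step 2: Ve = 3229.45 m/s

3229.45


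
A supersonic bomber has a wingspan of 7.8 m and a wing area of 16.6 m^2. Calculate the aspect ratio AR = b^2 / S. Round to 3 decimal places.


Step 1: b^2 = 7.8^2 = 60.84
Step 2: AR = 60.84 / 16.6 = 3.665

3.665


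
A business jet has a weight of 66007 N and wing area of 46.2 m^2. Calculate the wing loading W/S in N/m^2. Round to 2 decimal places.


Step 1: Wing loading = W / S = 66007 / 46.2
Step 2: Wing loading = 1428.72 N/m^2

1428.72


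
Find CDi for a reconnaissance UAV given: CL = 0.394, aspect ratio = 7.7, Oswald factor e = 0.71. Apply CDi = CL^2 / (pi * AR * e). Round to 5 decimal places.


Step 1: CL^2 = 0.394^2 = 0.155236
Step 2: pi * AR * e = 3.14159 * 7.7 * 0.71 = 17.175087
Step 3: CDi = 0.155236 / 17.175087 = 0.00904

0.00904


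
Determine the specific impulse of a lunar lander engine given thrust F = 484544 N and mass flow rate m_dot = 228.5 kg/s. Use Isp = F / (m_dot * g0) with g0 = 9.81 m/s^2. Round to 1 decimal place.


Step 1: m_dot * g0 = 228.5 * 9.81 = 2241.59
Step 2: Isp = 484544 / 2241.59 = 216.2 s

216.2


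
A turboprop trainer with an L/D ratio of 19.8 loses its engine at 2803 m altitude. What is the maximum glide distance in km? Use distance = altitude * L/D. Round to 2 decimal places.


Step 1: Glide distance = altitude * L/D = 2803 * 19.8 = 55499.4 m
Step 2: Convert to km: 55499.4 / 1000 = 55.50 km

55.50


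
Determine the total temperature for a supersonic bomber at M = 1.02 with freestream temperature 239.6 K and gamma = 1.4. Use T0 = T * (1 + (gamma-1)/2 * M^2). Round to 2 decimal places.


Step 1: (gamma-1)/2 = 0.2
Step 2: M^2 = 1.0404
Step 3: 1 + 0.2 * 1.0404 = 1.20808
Step 4: T0 = 239.6 * 1.20808 = 289.46 K

289.46


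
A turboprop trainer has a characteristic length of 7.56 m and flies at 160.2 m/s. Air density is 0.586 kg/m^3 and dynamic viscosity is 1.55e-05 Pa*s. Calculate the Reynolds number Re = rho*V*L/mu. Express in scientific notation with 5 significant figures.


Step 1: Numerator = rho * V * L = 0.586 * 160.2 * 7.56 = 709.711632
Step 2: Re = 709.711632 / 1.55e-05
Step 3: Re = 4.5788e+07

4.5788e+07


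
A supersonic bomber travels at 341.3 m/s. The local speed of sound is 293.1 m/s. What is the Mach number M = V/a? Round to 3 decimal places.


Step 1: M = V / a = 341.3 / 293.1
Step 2: M = 1.164

1.164


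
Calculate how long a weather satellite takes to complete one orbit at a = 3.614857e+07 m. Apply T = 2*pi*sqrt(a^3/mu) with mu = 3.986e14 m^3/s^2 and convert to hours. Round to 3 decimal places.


Step 1: a^3 / mu = 4.723603e+22 / 3.986e14 = 1.185048e+08
Step 2: sqrt(1.185048e+08) = 10885.9926 s
Step 3: T = 2*pi * 10885.9926 = 68398.71 s
Step 4: T in hours = 68398.71 / 3600 = 19.000 hours

19.000


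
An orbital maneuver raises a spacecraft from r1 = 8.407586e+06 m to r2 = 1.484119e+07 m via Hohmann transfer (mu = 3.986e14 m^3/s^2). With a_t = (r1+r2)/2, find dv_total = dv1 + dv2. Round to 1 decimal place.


Step 1: Transfer semi-major axis a_t = (8.407586e+06 + 1.484119e+07) / 2 = 1.162439e+07 m
Step 2: v1 (circular at r1) = sqrt(mu/r1) = 6885.46 m/s
Step 3: v_t1 = sqrt(mu*(2/r1 - 1/a_t)) = 7780.05 m/s
Step 4: dv1 = |7780.05 - 6885.46| = 894.59 m/s
Step 5: v2 (circular at r2) = 5182.44 m/s, v_t2 = 4407.42 m/s
Step 6: dv2 = |5182.44 - 4407.42| = 775.02 m/s
Step 7: Total delta-v = 894.59 + 775.02 = 1669.6 m/s

1669.6


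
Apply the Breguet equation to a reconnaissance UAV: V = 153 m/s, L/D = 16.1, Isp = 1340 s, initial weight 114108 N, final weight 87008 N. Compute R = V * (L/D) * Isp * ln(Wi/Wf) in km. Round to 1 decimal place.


Step 1: Coefficient = V * (L/D) * Isp = 153 * 16.1 * 1340 = 3300822.0 m
Step 2: Wi/Wf = 114108 / 87008 = 1.311466
Step 3: ln(1.311466) = 0.271145
Step 4: R = 3300822.0 * 0.271145 = 895002.4 m = 895.0 km

895.0


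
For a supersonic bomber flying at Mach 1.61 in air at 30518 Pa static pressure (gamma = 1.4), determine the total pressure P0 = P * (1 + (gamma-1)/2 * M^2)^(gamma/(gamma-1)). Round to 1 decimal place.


Step 1: (gamma-1)/2 * M^2 = 0.2 * 2.5921 = 0.51842
Step 2: 1 + 0.51842 = 1.51842
Step 3: Exponent gamma/(gamma-1) = 3.5
Step 4: P0 = 30518 * 1.51842^3.5 = 131652.1 Pa

131652.1


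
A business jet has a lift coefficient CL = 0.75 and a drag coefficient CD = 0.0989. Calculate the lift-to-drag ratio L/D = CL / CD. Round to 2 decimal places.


Step 1: L/D = CL / CD = 0.75 / 0.0989
Step 2: L/D = 7.58

7.58


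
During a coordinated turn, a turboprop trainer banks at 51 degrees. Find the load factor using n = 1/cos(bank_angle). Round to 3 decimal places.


Step 1: Convert 51 degrees to radians = 0.890118
Step 2: cos(51 deg) = 0.62932
Step 3: n = 1 / 0.62932 = 1.589

1.589


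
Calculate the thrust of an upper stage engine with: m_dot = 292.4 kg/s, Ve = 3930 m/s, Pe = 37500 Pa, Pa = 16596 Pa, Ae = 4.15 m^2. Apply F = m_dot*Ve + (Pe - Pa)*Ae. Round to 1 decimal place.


Step 1: Momentum thrust = m_dot * Ve = 292.4 * 3930 = 1149132.0 N
Step 2: Pressure thrust = (Pe - Pa) * Ae = (37500 - 16596) * 4.15 = 86751.60 N
Step 3: Total thrust F = 1149132.0 + 86751.60 = 1235883.6 N

1235883.6


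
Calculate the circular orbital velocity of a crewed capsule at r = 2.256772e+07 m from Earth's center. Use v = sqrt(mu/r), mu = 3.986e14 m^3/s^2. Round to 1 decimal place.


Step 1: mu / r = 3.986e14 / 2.256772e+07 = 17662395.6696
Step 2: v = sqrt(17662395.6696) = 4202.7 m/s

4202.7


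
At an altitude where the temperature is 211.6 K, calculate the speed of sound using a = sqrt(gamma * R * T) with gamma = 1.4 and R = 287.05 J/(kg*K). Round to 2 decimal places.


Step 1: gamma * R * T = 1.4 * 287.05 * 211.6 = 85035.692
Step 2: a = sqrt(85035.692) = 291.61 m/s

291.61


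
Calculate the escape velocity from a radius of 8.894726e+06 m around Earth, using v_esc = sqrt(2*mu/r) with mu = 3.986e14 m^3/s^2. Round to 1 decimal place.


Step 1: 2*mu/r = 2 * 3.986e14 / 8.894726e+06 = 89626144.7514
Step 2: v_esc = sqrt(89626144.7514) = 9467.1 m/s

9467.1


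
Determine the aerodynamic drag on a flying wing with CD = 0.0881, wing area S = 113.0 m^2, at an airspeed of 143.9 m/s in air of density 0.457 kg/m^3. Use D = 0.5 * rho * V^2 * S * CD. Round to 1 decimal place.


Step 1: Dynamic pressure q = 0.5 * 0.457 * 143.9^2 = 4731.5975 Pa
Step 2: Drag D = q * S * CD = 4731.5975 * 113.0 * 0.0881
Step 3: D = 47104.5 N

47104.5


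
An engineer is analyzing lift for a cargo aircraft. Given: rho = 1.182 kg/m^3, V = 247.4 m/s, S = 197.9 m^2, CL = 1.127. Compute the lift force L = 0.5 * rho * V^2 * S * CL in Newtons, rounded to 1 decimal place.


Step 1: Calculate dynamic pressure q = 0.5 * 1.182 * 247.4^2 = 0.5 * 1.182 * 61206.76 = 36173.1952 Pa
Step 2: Multiply by wing area and lift coefficient: L = 36173.1952 * 197.9 * 1.127
Step 3: L = 7158675.3222 * 1.127 = 8067827.1 N

8067827.1


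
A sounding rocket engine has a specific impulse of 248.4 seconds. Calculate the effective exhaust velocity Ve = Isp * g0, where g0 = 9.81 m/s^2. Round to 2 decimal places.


Step 1: Ve = Isp * g0 = 248.4 * 9.81
Step 2: Ve = 2436.80 m/s

2436.80


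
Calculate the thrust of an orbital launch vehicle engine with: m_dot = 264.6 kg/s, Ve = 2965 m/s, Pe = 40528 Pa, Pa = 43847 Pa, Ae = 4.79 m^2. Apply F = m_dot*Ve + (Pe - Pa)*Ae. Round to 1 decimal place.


Step 1: Momentum thrust = m_dot * Ve = 264.6 * 2965 = 784539.0 N
Step 2: Pressure thrust = (Pe - Pa) * Ae = (40528 - 43847) * 4.79 = -15898.01 N
Step 3: Total thrust F = 784539.0 + -15898.01 = 768641.0 N

768641.0


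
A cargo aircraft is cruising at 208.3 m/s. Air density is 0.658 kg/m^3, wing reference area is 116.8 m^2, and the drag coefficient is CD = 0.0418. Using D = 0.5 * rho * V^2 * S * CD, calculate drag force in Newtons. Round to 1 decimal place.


Step 1: Dynamic pressure q = 0.5 * 0.658 * 208.3^2 = 14274.9448 Pa
Step 2: Drag D = q * S * CD = 14274.9448 * 116.8 * 0.0418
Step 3: D = 69693.7 N

69693.7


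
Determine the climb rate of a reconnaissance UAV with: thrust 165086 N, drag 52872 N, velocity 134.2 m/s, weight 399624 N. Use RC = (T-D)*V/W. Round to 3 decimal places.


Step 1: Excess thrust = T - D = 165086 - 52872 = 112214 N
Step 2: Excess power = 112214 * 134.2 = 15059118.8 W
Step 3: RC = 15059118.8 / 399624 = 37.683 m/s

37.683


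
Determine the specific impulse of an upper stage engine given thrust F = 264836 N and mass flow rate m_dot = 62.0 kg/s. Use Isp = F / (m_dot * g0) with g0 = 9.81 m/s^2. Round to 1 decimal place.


Step 1: m_dot * g0 = 62.0 * 9.81 = 608.22
Step 2: Isp = 264836 / 608.22 = 435.4 s

435.4


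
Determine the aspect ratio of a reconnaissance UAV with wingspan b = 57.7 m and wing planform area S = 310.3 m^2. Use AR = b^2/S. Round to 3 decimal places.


Step 1: b^2 = 57.7^2 = 3329.29
Step 2: AR = 3329.29 / 310.3 = 10.729

10.729


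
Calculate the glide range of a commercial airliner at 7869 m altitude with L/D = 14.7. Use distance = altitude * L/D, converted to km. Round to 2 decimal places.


Step 1: Glide distance = altitude * L/D = 7869 * 14.7 = 115674.3 m
Step 2: Convert to km: 115674.3 / 1000 = 115.67 km

115.67


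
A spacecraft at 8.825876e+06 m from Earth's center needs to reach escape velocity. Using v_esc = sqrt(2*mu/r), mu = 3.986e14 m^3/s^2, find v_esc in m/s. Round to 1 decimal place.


Step 1: 2*mu/r = 2 * 3.986e14 / 8.825876e+06 = 90325311.6178
Step 2: v_esc = sqrt(90325311.6178) = 9504.0 m/s

9504.0


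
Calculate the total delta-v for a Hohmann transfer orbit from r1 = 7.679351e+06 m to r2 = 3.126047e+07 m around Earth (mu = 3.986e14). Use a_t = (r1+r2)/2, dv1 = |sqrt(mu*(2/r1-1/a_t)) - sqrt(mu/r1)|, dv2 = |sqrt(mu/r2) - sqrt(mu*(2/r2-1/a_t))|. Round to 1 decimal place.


Step 1: Transfer semi-major axis a_t = (7.679351e+06 + 3.126047e+07) / 2 = 1.946991e+07 m
Step 2: v1 (circular at r1) = sqrt(mu/r1) = 7204.54 m/s
Step 3: v_t1 = sqrt(mu*(2/r1 - 1/a_t)) = 9128.98 m/s
Step 4: dv1 = |9128.98 - 7204.54| = 1924.44 m/s
Step 5: v2 (circular at r2) = 3570.84 m/s, v_t2 = 2242.6 m/s
Step 6: dv2 = |3570.84 - 2242.6| = 1328.25 m/s
Step 7: Total delta-v = 1924.44 + 1328.25 = 3252.7 m/s

3252.7


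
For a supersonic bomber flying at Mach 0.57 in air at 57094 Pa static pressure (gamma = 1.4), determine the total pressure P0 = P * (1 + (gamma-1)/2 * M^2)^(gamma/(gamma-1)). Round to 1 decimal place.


Step 1: (gamma-1)/2 * M^2 = 0.2 * 0.3249 = 0.06498
Step 2: 1 + 0.06498 = 1.06498
Step 3: Exponent gamma/(gamma-1) = 3.5
Step 4: P0 = 57094 * 1.06498^3.5 = 71168.1 Pa

71168.1


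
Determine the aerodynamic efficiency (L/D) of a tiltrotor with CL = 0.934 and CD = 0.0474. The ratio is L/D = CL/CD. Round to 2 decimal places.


Step 1: L/D = CL / CD = 0.934 / 0.0474
Step 2: L/D = 19.70

19.70


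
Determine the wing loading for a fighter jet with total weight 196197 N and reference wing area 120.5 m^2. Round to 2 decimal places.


Step 1: Wing loading = W / S = 196197 / 120.5
Step 2: Wing loading = 1628.19 N/m^2

1628.19


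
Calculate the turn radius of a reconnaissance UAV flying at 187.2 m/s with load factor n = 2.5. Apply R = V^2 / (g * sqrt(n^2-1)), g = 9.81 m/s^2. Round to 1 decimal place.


Step 1: V^2 = 187.2^2 = 35043.84
Step 2: n^2 - 1 = 2.5^2 - 1 = 5.25
Step 3: sqrt(5.25) = 2.291288
Step 4: R = 35043.84 / (9.81 * 2.291288) = 1559.1 m

1559.1


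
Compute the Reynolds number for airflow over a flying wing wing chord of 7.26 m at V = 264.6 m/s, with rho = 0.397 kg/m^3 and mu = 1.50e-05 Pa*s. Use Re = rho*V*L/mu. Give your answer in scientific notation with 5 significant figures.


Step 1: Numerator = rho * V * L = 0.397 * 264.6 * 7.26 = 762.635412
Step 2: Re = 762.635412 / 1.50e-05
Step 3: Re = 5.0842e+07

5.0842e+07


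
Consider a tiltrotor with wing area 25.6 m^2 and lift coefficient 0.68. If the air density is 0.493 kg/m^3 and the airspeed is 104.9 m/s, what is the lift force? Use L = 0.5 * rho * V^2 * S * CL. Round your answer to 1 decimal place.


Step 1: Calculate dynamic pressure q = 0.5 * 0.493 * 104.9^2 = 0.5 * 0.493 * 11004.01 = 2712.4885 Pa
Step 2: Multiply by wing area and lift coefficient: L = 2712.4885 * 25.6 * 0.68
Step 3: L = 69439.7047 * 0.68 = 47219.0 N

47219.0


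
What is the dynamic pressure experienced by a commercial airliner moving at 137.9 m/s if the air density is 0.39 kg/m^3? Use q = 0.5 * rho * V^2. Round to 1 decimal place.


Step 1: V^2 = 137.9^2 = 19016.41
Step 2: q = 0.5 * 0.39 * 19016.41
Step 3: q = 3708.2 Pa

3708.2


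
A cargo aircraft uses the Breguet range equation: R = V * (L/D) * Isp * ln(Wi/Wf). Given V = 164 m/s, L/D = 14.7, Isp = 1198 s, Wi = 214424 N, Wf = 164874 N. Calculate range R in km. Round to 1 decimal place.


Step 1: Coefficient = V * (L/D) * Isp = 164 * 14.7 * 1198 = 2888138.4 m
Step 2: Wi/Wf = 214424 / 164874 = 1.300533
Step 3: ln(1.300533) = 0.262774
Step 4: R = 2888138.4 * 0.262774 = 758927.2 m = 758.9 km

758.9


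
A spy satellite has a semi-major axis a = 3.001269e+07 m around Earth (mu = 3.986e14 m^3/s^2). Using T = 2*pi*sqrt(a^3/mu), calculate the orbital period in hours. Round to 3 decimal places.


Step 1: a^3 / mu = 2.703428e+22 / 3.986e14 = 6.782307e+07
Step 2: sqrt(6.782307e+07) = 8235.4766 s
Step 3: T = 2*pi * 8235.4766 = 51745.03 s
Step 4: T in hours = 51745.03 / 3600 = 14.374 hours

14.374


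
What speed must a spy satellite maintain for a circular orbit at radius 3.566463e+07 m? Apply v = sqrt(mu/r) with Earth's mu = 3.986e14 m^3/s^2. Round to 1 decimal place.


Step 1: mu / r = 3.986e14 / 3.566463e+07 = 11176339.1349
Step 2: v = sqrt(11176339.1349) = 3343.1 m/s

3343.1


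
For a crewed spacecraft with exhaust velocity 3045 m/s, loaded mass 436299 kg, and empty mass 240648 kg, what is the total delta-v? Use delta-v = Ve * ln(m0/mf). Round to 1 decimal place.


Step 1: Mass ratio m0/mf = 436299 / 240648 = 1.813017
Step 2: ln(1.813017) = 0.594993
Step 3: delta-v = 3045 * 0.594993 = 1811.8 m/s

1811.8


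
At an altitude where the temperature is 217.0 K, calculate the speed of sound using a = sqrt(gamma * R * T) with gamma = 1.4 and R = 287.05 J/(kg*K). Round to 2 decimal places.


Step 1: gamma * R * T = 1.4 * 287.05 * 217.0 = 87205.79
Step 2: a = sqrt(87205.79) = 295.31 m/s

295.31


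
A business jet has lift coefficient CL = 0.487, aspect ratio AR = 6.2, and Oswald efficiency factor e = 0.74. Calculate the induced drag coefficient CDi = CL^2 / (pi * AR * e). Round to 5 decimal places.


Step 1: CL^2 = 0.487^2 = 0.237169
Step 2: pi * AR * e = 3.14159 * 6.2 * 0.74 = 14.413627
Step 3: CDi = 0.237169 / 14.413627 = 0.01645

0.01645


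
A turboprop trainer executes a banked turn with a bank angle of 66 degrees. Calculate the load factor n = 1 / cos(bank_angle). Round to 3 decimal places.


Step 1: Convert 66 degrees to radians = 1.151917
Step 2: cos(66 deg) = 0.406737
Step 3: n = 1 / 0.406737 = 2.459

2.459


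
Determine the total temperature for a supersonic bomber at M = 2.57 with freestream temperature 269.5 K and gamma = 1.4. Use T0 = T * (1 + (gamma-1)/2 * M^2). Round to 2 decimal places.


Step 1: (gamma-1)/2 = 0.2
Step 2: M^2 = 6.6049
Step 3: 1 + 0.2 * 6.6049 = 2.32098
Step 4: T0 = 269.5 * 2.32098 = 625.50 K

625.50


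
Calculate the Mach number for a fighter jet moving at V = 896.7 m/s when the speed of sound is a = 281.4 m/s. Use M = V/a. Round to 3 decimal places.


Step 1: M = V / a = 896.7 / 281.4
Step 2: M = 3.187

3.187


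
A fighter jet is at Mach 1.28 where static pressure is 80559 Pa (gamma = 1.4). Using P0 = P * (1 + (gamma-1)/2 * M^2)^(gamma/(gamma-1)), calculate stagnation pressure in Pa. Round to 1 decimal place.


Step 1: (gamma-1)/2 * M^2 = 0.2 * 1.6384 = 0.32768
Step 2: 1 + 0.32768 = 1.32768
Step 3: Exponent gamma/(gamma-1) = 3.5
Step 4: P0 = 80559 * 1.32768^3.5 = 217240.6 Pa

217240.6


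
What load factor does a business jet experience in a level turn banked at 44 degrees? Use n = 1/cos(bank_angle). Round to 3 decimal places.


Step 1: Convert 44 degrees to radians = 0.767945
Step 2: cos(44 deg) = 0.71934
Step 3: n = 1 / 0.71934 = 1.390

1.390


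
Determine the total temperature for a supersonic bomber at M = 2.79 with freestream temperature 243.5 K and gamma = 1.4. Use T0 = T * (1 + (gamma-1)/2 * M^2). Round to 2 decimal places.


Step 1: (gamma-1)/2 = 0.2
Step 2: M^2 = 7.7841
Step 3: 1 + 0.2 * 7.7841 = 2.55682
Step 4: T0 = 243.5 * 2.55682 = 622.59 K

622.59


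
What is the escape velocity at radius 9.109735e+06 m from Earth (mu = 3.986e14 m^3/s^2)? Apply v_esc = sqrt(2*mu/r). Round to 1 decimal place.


Step 1: 2*mu/r = 2 * 3.986e14 / 9.109735e+06 = 87510778.3047
Step 2: v_esc = sqrt(87510778.3047) = 9354.7 m/s

9354.7


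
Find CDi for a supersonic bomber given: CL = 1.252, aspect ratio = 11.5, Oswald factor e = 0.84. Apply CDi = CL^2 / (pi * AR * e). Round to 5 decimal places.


Step 1: CL^2 = 1.252^2 = 1.567504
Step 2: pi * AR * e = 3.14159 * 11.5 * 0.84 = 30.347785
Step 3: CDi = 1.567504 / 30.347785 = 0.05165

0.05165


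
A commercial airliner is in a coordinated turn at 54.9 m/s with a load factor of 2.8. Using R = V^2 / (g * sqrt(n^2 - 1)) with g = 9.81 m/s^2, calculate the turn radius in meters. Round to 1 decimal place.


Step 1: V^2 = 54.9^2 = 3014.01
Step 2: n^2 - 1 = 2.8^2 - 1 = 6.84
Step 3: sqrt(6.84) = 2.615339
Step 4: R = 3014.01 / (9.81 * 2.615339) = 117.5 m

117.5


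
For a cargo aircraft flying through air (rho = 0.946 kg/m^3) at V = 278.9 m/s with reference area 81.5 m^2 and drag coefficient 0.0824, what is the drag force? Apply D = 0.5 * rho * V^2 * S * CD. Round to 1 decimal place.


Step 1: Dynamic pressure q = 0.5 * 0.946 * 278.9^2 = 36792.4043 Pa
Step 2: Drag D = q * S * CD = 36792.4043 * 81.5 * 0.0824
Step 3: D = 247083.1 N

247083.1


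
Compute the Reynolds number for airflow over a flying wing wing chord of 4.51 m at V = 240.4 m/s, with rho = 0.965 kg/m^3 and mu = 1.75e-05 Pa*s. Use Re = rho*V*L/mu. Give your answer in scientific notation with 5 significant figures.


Step 1: Numerator = rho * V * L = 0.965 * 240.4 * 4.51 = 1046.25686
Step 2: Re = 1046.25686 / 1.75e-05
Step 3: Re = 5.9786e+07

5.9786e+07


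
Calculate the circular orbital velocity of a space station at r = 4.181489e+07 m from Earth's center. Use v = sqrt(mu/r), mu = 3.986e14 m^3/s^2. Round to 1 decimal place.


Step 1: mu / r = 3.986e14 / 4.181489e+07 = 9532489.5031
Step 2: v = sqrt(9532489.5031) = 3087.5 m/s

3087.5


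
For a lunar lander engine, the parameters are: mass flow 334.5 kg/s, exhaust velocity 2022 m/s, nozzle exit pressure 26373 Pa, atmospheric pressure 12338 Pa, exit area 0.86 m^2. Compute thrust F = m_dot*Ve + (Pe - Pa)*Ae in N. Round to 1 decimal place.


Step 1: Momentum thrust = m_dot * Ve = 334.5 * 2022 = 676359.0 N
Step 2: Pressure thrust = (Pe - Pa) * Ae = (26373 - 12338) * 0.86 = 12070.10 N
Step 3: Total thrust F = 676359.0 + 12070.10 = 688429.1 N

688429.1


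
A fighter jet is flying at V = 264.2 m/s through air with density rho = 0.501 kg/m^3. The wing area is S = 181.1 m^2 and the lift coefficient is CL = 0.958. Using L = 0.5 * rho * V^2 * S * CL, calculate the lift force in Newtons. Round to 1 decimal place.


Step 1: Calculate dynamic pressure q = 0.5 * 0.501 * 264.2^2 = 0.5 * 0.501 * 69801.64 = 17485.3108 Pa
Step 2: Multiply by wing area and lift coefficient: L = 17485.3108 * 181.1 * 0.958
Step 3: L = 3166589.7895 * 0.958 = 3033593.0 N

3033593.0


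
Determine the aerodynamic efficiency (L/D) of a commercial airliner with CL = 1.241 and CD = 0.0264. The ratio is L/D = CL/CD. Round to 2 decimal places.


Step 1: L/D = CL / CD = 1.241 / 0.0264
Step 2: L/D = 47.01

47.01


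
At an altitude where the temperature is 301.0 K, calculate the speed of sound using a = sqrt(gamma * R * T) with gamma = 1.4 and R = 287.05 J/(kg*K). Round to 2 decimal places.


Step 1: gamma * R * T = 1.4 * 287.05 * 301.0 = 120962.87
Step 2: a = sqrt(120962.87) = 347.80 m/s

347.80


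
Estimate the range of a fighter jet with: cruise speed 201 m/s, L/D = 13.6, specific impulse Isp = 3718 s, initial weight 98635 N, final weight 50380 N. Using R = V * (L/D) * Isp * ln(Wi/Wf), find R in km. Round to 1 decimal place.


Step 1: Coefficient = V * (L/D) * Isp = 201 * 13.6 * 3718 = 10163524.8 m
Step 2: Wi/Wf = 98635 / 50380 = 1.957821
Step 3: ln(1.957821) = 0.671832
Step 4: R = 10163524.8 * 0.671832 = 6828180.1 m = 6828.2 km

6828.2


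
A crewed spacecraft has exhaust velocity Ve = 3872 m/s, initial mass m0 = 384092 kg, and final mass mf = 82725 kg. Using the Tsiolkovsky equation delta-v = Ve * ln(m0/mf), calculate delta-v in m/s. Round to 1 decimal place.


Step 1: Mass ratio m0/mf = 384092 / 82725 = 4.642998
Step 2: ln(4.642998) = 1.53536
Step 3: delta-v = 3872 * 1.53536 = 5944.9 m/s

5944.9


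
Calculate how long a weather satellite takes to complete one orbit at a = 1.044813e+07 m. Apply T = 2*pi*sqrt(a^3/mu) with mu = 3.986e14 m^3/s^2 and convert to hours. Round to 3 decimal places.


Step 1: a^3 / mu = 1.140554e+21 / 3.986e14 = 2.861399e+06
Step 2: sqrt(2.861399e+06) = 1691.567 s
Step 3: T = 2*pi * 1691.567 = 10628.43 s
Step 4: T in hours = 10628.43 / 3600 = 2.952 hours

2.952


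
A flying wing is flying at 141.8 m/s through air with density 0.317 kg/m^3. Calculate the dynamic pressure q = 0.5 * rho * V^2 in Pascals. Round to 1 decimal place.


Step 1: V^2 = 141.8^2 = 20107.24
Step 2: q = 0.5 * 0.317 * 20107.24
Step 3: q = 3187.0 Pa

3187.0


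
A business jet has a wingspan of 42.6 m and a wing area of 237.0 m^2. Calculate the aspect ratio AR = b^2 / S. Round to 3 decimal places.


Step 1: b^2 = 42.6^2 = 1814.76
Step 2: AR = 1814.76 / 237.0 = 7.657

7.657


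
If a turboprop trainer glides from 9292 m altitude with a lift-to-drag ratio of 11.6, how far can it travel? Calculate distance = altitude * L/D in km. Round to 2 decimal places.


Step 1: Glide distance = altitude * L/D = 9292 * 11.6 = 107787.2 m
Step 2: Convert to km: 107787.2 / 1000 = 107.79 km

107.79


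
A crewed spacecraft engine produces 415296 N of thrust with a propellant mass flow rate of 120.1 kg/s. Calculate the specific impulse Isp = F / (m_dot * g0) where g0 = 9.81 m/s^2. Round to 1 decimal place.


Step 1: m_dot * g0 = 120.1 * 9.81 = 1178.18
Step 2: Isp = 415296 / 1178.18 = 352.5 s

352.5


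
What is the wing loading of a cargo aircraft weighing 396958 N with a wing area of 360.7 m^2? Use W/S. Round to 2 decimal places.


Step 1: Wing loading = W / S = 396958 / 360.7
Step 2: Wing loading = 1100.52 N/m^2

1100.52


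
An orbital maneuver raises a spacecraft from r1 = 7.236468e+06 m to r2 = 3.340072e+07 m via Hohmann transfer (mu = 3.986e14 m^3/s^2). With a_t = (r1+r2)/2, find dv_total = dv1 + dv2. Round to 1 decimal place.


Step 1: Transfer semi-major axis a_t = (7.236468e+06 + 3.340072e+07) / 2 = 2.031859e+07 m
Step 2: v1 (circular at r1) = sqrt(mu/r1) = 7421.73 m/s
Step 3: v_t1 = sqrt(mu*(2/r1 - 1/a_t)) = 9515.61 m/s
Step 4: dv1 = |9515.61 - 7421.73| = 2093.87 m/s
Step 5: v2 (circular at r2) = 3454.54 m/s, v_t2 = 2061.61 m/s
Step 6: dv2 = |3454.54 - 2061.61| = 1392.93 m/s
Step 7: Total delta-v = 2093.87 + 1392.93 = 3486.8 m/s

3486.8


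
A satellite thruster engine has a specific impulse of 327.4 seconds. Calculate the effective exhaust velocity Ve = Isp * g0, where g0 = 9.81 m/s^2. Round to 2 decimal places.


Step 1: Ve = Isp * g0 = 327.4 * 9.81
Step 2: Ve = 3211.79 m/s

3211.79


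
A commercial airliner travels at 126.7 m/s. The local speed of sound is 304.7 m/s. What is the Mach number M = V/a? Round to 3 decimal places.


Step 1: M = V / a = 126.7 / 304.7
Step 2: M = 0.416

0.416


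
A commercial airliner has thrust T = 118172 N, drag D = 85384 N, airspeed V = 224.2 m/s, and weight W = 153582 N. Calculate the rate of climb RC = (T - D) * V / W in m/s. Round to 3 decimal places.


Step 1: Excess thrust = T - D = 118172 - 85384 = 32788 N
Step 2: Excess power = 32788 * 224.2 = 7351069.6 W
Step 3: RC = 7351069.6 / 153582 = 47.864 m/s

47.864


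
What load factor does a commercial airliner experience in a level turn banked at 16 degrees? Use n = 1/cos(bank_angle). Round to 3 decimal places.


Step 1: Convert 16 degrees to radians = 0.279253
Step 2: cos(16 deg) = 0.961262
Step 3: n = 1 / 0.961262 = 1.040

1.040


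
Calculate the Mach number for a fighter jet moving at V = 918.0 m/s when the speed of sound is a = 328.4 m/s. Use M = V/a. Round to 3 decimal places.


Step 1: M = V / a = 918.0 / 328.4
Step 2: M = 2.795

2.795


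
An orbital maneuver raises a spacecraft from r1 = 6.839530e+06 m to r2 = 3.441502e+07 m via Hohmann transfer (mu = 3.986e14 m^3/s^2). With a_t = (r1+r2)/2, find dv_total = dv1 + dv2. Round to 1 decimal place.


Step 1: Transfer semi-major axis a_t = (6.839530e+06 + 3.441502e+07) / 2 = 2.062728e+07 m
Step 2: v1 (circular at r1) = sqrt(mu/r1) = 7634.06 m/s
Step 3: v_t1 = sqrt(mu*(2/r1 - 1/a_t)) = 9860.72 m/s
Step 4: dv1 = |9860.72 - 7634.06| = 2226.66 m/s
Step 5: v2 (circular at r2) = 3403.26 m/s, v_t2 = 1959.69 m/s
Step 6: dv2 = |3403.26 - 1959.69| = 1443.57 m/s
Step 7: Total delta-v = 2226.66 + 1443.57 = 3670.2 m/s

3670.2


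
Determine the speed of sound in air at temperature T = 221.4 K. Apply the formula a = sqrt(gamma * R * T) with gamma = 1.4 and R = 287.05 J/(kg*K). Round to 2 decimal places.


Step 1: gamma * R * T = 1.4 * 287.05 * 221.4 = 88974.018
Step 2: a = sqrt(88974.018) = 298.29 m/s

298.29


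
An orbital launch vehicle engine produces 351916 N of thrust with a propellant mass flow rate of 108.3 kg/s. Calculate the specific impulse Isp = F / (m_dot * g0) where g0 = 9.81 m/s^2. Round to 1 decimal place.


Step 1: m_dot * g0 = 108.3 * 9.81 = 1062.42
Step 2: Isp = 351916 / 1062.42 = 331.2 s

331.2


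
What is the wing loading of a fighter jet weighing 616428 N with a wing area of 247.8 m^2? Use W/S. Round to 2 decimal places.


Step 1: Wing loading = W / S = 616428 / 247.8
Step 2: Wing loading = 2487.60 N/m^2

2487.60


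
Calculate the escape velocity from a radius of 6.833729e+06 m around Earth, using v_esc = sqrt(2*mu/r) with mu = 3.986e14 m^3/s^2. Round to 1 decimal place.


Step 1: 2*mu/r = 2 * 3.986e14 / 6.833729e+06 = 116656659.929
Step 2: v_esc = sqrt(116656659.929) = 10800.8 m/s

10800.8


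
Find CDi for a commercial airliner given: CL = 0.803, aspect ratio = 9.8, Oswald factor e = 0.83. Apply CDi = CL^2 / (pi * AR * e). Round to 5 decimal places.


Step 1: CL^2 = 0.803^2 = 0.644809
Step 2: pi * AR * e = 3.14159 * 9.8 * 0.83 = 25.553715
Step 3: CDi = 0.644809 / 25.553715 = 0.02523

0.02523


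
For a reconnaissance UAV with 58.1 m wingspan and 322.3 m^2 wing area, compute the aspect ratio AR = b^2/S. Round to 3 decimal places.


Step 1: b^2 = 58.1^2 = 3375.61
Step 2: AR = 3375.61 / 322.3 = 10.474

10.474


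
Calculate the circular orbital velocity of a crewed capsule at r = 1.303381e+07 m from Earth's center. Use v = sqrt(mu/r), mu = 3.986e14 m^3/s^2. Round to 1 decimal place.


Step 1: mu / r = 3.986e14 / 1.303381e+07 = 30582001.7324
Step 2: v = sqrt(30582001.7324) = 5530.1 m/s

5530.1


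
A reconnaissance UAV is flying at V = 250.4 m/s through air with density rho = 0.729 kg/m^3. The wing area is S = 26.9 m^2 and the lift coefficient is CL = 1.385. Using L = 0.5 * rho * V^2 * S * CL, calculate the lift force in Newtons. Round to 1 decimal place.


Step 1: Calculate dynamic pressure q = 0.5 * 0.729 * 250.4^2 = 0.5 * 0.729 * 62700.16 = 22854.2083 Pa
Step 2: Multiply by wing area and lift coefficient: L = 22854.2083 * 26.9 * 1.385
Step 3: L = 614778.2038 * 1.385 = 851467.8 N

851467.8


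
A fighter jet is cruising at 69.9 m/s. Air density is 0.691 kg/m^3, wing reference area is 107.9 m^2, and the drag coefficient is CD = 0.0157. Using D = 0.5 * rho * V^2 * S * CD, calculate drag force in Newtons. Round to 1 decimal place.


Step 1: Dynamic pressure q = 0.5 * 0.691 * 69.9^2 = 1688.1165 Pa
Step 2: Drag D = q * S * CD = 1688.1165 * 107.9 * 0.0157
Step 3: D = 2859.7 N

2859.7


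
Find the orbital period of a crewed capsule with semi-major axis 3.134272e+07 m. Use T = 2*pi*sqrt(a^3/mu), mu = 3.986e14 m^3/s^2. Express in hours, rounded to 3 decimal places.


Step 1: a^3 / mu = 3.079003e+22 / 3.986e14 = 7.724542e+07
Step 2: sqrt(7.724542e+07) = 8788.9375 s
Step 3: T = 2*pi * 8788.9375 = 55222.52 s
Step 4: T in hours = 55222.52 / 3600 = 15.340 hours

15.340


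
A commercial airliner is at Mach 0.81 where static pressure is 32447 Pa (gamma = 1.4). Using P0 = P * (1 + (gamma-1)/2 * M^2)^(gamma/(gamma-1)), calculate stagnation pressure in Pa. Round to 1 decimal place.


Step 1: (gamma-1)/2 * M^2 = 0.2 * 0.6561 = 0.13122
Step 2: 1 + 0.13122 = 1.13122
Step 3: Exponent gamma/(gamma-1) = 3.5
Step 4: P0 = 32447 * 1.13122^3.5 = 49956.2 Pa

49956.2


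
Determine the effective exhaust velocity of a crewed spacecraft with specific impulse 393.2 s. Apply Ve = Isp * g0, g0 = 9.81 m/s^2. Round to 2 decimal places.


Step 1: Ve = Isp * g0 = 393.2 * 9.81
Step 2: Ve = 3857.29 m/s

3857.29


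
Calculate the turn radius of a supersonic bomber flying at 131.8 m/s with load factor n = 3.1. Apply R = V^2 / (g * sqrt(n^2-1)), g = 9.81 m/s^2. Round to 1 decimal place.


Step 1: V^2 = 131.8^2 = 17371.24
Step 2: n^2 - 1 = 3.1^2 - 1 = 8.61
Step 3: sqrt(8.61) = 2.93428
Step 4: R = 17371.24 / (9.81 * 2.93428) = 603.5 m

603.5


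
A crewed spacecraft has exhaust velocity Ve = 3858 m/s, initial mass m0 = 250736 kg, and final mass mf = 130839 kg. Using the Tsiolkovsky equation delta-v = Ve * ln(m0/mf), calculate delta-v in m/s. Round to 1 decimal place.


Step 1: Mass ratio m0/mf = 250736 / 130839 = 1.916371
Step 2: ln(1.916371) = 0.650433
Step 3: delta-v = 3858 * 0.650433 = 2509.4 m/s

2509.4


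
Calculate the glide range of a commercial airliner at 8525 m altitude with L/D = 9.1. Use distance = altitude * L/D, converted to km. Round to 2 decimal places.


Step 1: Glide distance = altitude * L/D = 8525 * 9.1 = 77577.5 m
Step 2: Convert to km: 77577.5 / 1000 = 77.58 km

77.58


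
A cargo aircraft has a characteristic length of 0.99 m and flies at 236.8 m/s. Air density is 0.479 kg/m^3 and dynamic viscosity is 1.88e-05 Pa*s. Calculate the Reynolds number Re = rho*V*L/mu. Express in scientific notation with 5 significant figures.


Step 1: Numerator = rho * V * L = 0.479 * 236.8 * 0.99 = 112.292928
Step 2: Re = 112.292928 / 1.88e-05
Step 3: Re = 5.9730e+06

5.9730e+06


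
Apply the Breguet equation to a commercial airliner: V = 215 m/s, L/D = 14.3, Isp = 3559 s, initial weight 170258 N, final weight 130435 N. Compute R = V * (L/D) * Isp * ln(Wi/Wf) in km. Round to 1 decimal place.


Step 1: Coefficient = V * (L/D) * Isp = 215 * 14.3 * 3559 = 10942145.5 m
Step 2: Wi/Wf = 170258 / 130435 = 1.305309
Step 3: ln(1.305309) = 0.26644
Step 4: R = 10942145.5 * 0.26644 = 2915424.3 m = 2915.4 km

2915.4


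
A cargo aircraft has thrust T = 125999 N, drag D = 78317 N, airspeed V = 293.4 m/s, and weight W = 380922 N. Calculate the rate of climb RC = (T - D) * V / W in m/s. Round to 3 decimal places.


Step 1: Excess thrust = T - D = 125999 - 78317 = 47682 N
Step 2: Excess power = 47682 * 293.4 = 13989898.8 W
Step 3: RC = 13989898.8 / 380922 = 36.726 m/s

36.726


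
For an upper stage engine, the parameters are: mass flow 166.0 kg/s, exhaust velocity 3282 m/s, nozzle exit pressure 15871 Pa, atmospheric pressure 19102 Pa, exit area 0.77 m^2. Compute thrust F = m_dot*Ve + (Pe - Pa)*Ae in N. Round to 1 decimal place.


Step 1: Momentum thrust = m_dot * Ve = 166.0 * 3282 = 544812.0 N
Step 2: Pressure thrust = (Pe - Pa) * Ae = (15871 - 19102) * 0.77 = -2487.87 N
Step 3: Total thrust F = 544812.0 + -2487.87 = 542324.1 N

542324.1


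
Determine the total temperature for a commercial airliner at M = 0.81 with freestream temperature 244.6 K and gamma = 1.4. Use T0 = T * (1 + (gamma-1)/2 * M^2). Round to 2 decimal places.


Step 1: (gamma-1)/2 = 0.2
Step 2: M^2 = 0.6561
Step 3: 1 + 0.2 * 0.6561 = 1.13122
Step 4: T0 = 244.6 * 1.13122 = 276.70 K

276.70


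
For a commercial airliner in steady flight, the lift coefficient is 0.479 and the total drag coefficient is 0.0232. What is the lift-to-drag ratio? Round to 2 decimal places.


Step 1: L/D = CL / CD = 0.479 / 0.0232
Step 2: L/D = 20.65

20.65


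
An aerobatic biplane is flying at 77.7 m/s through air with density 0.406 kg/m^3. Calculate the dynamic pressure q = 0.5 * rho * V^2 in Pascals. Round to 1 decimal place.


Step 1: V^2 = 77.7^2 = 6037.29
Step 2: q = 0.5 * 0.406 * 6037.29
Step 3: q = 1225.6 Pa

1225.6


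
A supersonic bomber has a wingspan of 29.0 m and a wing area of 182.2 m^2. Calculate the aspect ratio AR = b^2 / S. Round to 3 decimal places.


Step 1: b^2 = 29.0^2 = 841.0
Step 2: AR = 841.0 / 182.2 = 4.616

4.616


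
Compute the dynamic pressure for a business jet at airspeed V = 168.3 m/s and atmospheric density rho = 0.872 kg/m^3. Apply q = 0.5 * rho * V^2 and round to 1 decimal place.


Step 1: V^2 = 168.3^2 = 28324.89
Step 2: q = 0.5 * 0.872 * 28324.89
Step 3: q = 12349.7 Pa

12349.7


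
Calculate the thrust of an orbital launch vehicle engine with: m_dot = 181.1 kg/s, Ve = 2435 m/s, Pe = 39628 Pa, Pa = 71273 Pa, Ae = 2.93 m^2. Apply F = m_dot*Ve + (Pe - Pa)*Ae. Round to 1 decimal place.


Step 1: Momentum thrust = m_dot * Ve = 181.1 * 2435 = 440978.5 N
Step 2: Pressure thrust = (Pe - Pa) * Ae = (39628 - 71273) * 2.93 = -92719.85 N
Step 3: Total thrust F = 440978.5 + -92719.85 = 348258.7 N

348258.7


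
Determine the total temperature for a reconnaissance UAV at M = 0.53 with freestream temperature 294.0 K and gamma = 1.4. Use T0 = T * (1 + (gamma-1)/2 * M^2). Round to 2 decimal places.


Step 1: (gamma-1)/2 = 0.2
Step 2: M^2 = 0.2809
Step 3: 1 + 0.2 * 0.2809 = 1.05618
Step 4: T0 = 294.0 * 1.05618 = 310.52 K

310.52


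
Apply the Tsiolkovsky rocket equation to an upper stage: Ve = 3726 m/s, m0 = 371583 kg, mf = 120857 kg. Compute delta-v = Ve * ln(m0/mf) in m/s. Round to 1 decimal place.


Step 1: Mass ratio m0/mf = 371583 / 120857 = 3.074567
Step 2: ln(3.074567) = 1.123164
Step 3: delta-v = 3726 * 1.123164 = 4184.9 m/s

4184.9


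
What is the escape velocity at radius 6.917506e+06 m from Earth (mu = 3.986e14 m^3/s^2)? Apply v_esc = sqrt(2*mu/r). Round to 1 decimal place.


Step 1: 2*mu/r = 2 * 3.986e14 / 6.917506e+06 = 115243846.5539
Step 2: v_esc = sqrt(115243846.5539) = 10735.2 m/s

10735.2


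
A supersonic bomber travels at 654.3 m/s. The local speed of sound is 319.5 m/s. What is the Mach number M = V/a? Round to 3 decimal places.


Step 1: M = V / a = 654.3 / 319.5
Step 2: M = 2.048

2.048


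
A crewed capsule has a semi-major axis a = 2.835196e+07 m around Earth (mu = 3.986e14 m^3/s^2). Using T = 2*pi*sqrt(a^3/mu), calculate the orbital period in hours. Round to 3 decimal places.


Step 1: a^3 / mu = 2.279026e+22 / 3.986e14 = 5.717576e+07
Step 2: sqrt(5.717576e+07) = 7561.4657 s
Step 3: T = 2*pi * 7561.4657 = 47510.09 s
Step 4: T in hours = 47510.09 / 3600 = 13.197 hours

13.197


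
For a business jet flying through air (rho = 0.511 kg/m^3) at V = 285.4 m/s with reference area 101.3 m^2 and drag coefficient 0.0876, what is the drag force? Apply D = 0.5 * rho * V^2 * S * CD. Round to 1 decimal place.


Step 1: Dynamic pressure q = 0.5 * 0.511 * 285.4^2 = 20811.2824 Pa
Step 2: Drag D = q * S * CD = 20811.2824 * 101.3 * 0.0876
Step 3: D = 184676.8 N

184676.8


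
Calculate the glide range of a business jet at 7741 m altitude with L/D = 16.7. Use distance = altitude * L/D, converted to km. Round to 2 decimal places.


Step 1: Glide distance = altitude * L/D = 7741 * 16.7 = 129274.7 m
Step 2: Convert to km: 129274.7 / 1000 = 129.27 km

129.27


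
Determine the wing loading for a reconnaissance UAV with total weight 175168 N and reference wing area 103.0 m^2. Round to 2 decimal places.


Step 1: Wing loading = W / S = 175168 / 103.0
Step 2: Wing loading = 1700.66 N/m^2

1700.66


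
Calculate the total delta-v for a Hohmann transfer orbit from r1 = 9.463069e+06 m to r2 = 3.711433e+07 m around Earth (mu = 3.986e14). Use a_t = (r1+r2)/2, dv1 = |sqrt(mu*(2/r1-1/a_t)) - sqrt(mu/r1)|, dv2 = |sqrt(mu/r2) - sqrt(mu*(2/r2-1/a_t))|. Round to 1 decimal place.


Step 1: Transfer semi-major axis a_t = (9.463069e+06 + 3.711433e+07) / 2 = 2.328870e+07 m
Step 2: v1 (circular at r1) = sqrt(mu/r1) = 6490.12 m/s
Step 3: v_t1 = sqrt(mu*(2/r1 - 1/a_t)) = 8193.15 m/s
Step 4: dv1 = |8193.15 - 6490.12| = 1703.03 m/s
Step 5: v2 (circular at r2) = 3277.16 m/s, v_t2 = 2089.01 m/s
Step 6: dv2 = |3277.16 - 2089.01| = 1188.15 m/s
Step 7: Total delta-v = 1703.03 + 1188.15 = 2891.2 m/s

2891.2
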